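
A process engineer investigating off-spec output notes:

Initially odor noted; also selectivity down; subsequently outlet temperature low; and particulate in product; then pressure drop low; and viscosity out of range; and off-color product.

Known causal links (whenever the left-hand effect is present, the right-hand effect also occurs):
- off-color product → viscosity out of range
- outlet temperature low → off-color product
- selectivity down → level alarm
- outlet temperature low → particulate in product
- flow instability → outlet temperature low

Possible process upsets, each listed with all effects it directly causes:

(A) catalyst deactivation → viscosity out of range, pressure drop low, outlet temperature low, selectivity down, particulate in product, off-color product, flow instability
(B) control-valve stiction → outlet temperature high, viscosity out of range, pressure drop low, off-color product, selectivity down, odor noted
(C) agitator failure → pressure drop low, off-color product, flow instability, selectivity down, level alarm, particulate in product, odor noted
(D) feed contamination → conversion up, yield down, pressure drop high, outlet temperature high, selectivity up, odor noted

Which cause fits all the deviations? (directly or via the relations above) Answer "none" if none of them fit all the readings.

C

For each candidate, compare predicted effects to what was observed:
(A) catalyst deactivation — does not account for odor noted
(B) control-valve stiction — fails on outlet temperature low, particulate in product (predicts outlet temperature high, not outlet temperature low)
(C) agitator failure — accounts for every observation (outlet temperature low through flow instability → outlet temperature low)
(D) feed contamination — fails on selectivity down, outlet temperature low, particulate in product, pressure drop low, viscosity out of range, off-color product (predicts selectivity up, not selectivity down; predicts outlet temperature high, not outlet temperature low; predicts pressure drop high, not pressure drop low)
(C) alone accounts for all the evidence.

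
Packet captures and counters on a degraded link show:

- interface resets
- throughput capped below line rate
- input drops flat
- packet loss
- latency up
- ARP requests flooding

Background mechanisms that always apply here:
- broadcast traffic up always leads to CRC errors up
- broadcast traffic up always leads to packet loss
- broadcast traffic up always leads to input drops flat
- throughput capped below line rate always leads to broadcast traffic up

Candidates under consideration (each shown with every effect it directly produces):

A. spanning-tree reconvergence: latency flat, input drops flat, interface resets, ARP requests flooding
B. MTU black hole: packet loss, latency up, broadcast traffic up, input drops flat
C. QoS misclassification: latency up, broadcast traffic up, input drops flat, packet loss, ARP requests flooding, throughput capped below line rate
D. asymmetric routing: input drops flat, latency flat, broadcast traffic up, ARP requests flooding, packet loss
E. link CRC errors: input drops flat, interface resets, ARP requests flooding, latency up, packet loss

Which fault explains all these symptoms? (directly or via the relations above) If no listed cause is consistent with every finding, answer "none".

none

Testing each hypothesis:
(A) spanning-tree reconvergence — fails on throughput capped below line rate, packet loss, latency up (predicts latency flat, not latency up)
(B) MTU black hole — does not account for interface resets, throughput capped below line rate, ARP requests flooding
(C) QoS misclassification — does not account for interface resets
(D) asymmetric routing — fails on interface resets, throughput capped below line rate, latency up (predicts latency flat, not latency up)
(E) link CRC errors — does not account for throughput capped below line rate
No candidate is consistent with all observations.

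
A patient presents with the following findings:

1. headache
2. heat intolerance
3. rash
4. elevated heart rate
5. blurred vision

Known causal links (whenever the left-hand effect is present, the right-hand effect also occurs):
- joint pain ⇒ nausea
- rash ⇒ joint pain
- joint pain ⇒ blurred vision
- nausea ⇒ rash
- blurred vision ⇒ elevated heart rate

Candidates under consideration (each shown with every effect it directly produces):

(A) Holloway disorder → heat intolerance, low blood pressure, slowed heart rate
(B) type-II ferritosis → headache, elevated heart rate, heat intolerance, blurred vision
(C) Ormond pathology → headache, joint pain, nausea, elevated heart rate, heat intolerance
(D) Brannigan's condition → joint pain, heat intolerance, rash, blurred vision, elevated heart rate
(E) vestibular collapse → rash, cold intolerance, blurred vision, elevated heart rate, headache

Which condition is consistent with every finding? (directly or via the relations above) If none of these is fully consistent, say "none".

Checking each candidate against the observations:
(A) Holloway disorder — headache NO; heat intolerance yes; rash NO; elevated heart rate NO; blurred vision NO
(B) type-II ferritosis — headache yes; heat intolerance yes; rash NO; elevated heart rate yes; blurred vision yes
(C) Ormond pathology — accounts for every observation (rash via nausea → rash)
(D) Brannigan's condition — does not account for headache
(E) vestibular collapse — headache yes; heat intolerance NO; rash yes; elevated heart rate yes; blurred vision yes
(C) is the only candidate with no mismatches.

C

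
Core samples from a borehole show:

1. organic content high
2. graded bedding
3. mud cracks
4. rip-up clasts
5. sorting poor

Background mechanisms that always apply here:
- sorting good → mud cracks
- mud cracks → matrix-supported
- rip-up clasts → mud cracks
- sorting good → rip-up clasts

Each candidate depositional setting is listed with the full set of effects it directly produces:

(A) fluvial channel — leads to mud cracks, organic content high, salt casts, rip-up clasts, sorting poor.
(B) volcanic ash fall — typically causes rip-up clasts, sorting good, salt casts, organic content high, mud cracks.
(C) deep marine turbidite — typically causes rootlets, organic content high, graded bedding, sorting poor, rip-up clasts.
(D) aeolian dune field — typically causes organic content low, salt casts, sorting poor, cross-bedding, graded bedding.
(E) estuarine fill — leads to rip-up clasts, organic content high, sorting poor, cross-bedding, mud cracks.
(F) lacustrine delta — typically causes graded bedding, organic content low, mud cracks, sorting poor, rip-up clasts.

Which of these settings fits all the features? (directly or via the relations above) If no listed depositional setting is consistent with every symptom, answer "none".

Per-candidate check:
(A) fluvial channel — organic content high ✓; graded bedding ✗; mud cracks ✓; rip-up clasts ✓; sorting poor ✓
(B) volcanic ash fall — fails on graded bedding, sorting poor (predicts sorting good, not sorting poor)
(C) deep marine turbidite — organic content high ✓; graded bedding ✓; mud cracks ✓ (by rip-up clasts → mud cracks); rip-up clasts ✓; sorting poor ✓
(D) aeolian dune field — fails on organic content high, mud cracks, rip-up clasts (predicts organic content low, not organic content high)
(E) estuarine fill — does not account for graded bedding
(F) lacustrine delta — organic content high ✗; graded bedding ✓; mud cracks ✓; rip-up clasts ✓; sorting poor ✓
Only (C) is consistent with every observation.

C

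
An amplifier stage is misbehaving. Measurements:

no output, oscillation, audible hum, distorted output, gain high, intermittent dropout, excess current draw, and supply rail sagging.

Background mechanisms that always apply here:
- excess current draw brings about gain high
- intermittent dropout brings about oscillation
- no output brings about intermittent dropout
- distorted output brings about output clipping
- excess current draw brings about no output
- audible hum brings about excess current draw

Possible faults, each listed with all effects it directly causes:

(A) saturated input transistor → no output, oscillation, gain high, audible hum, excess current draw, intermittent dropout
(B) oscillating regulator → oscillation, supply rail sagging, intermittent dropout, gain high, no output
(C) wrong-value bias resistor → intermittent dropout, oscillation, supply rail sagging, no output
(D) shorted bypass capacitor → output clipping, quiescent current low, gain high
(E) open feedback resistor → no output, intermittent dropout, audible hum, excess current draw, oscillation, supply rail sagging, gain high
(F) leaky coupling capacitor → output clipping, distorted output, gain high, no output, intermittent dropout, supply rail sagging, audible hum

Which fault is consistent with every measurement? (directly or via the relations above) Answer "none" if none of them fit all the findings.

F

Per-candidate check:
(A) saturated input transistor — does not account for distorted output, supply rail sagging
(B) oscillating regulator — no output match; oscillation match; audible hum miss; distorted output miss; gain high match; intermittent dropout match; excess current draw miss; supply rail sagging match
(C) wrong-value bias resistor — no output match; oscillation match; audible hum miss; distorted output miss; gain high miss; intermittent dropout match; excess current draw miss; supply rail sagging match
(D) shorted bypass capacitor — does not account for no output, oscillation, audible hum, distorted output, intermittent dropout, excess current draw, supply rail sagging
(E) open feedback resistor — no output match; oscillation match; audible hum match; distorted output miss; gain high match; intermittent dropout match; excess current draw match; supply rail sagging match
(F) leaky coupling capacitor — accounts for every observation (oscillation through intermittent dropout → oscillation)
(F) alone accounts for all the evidence.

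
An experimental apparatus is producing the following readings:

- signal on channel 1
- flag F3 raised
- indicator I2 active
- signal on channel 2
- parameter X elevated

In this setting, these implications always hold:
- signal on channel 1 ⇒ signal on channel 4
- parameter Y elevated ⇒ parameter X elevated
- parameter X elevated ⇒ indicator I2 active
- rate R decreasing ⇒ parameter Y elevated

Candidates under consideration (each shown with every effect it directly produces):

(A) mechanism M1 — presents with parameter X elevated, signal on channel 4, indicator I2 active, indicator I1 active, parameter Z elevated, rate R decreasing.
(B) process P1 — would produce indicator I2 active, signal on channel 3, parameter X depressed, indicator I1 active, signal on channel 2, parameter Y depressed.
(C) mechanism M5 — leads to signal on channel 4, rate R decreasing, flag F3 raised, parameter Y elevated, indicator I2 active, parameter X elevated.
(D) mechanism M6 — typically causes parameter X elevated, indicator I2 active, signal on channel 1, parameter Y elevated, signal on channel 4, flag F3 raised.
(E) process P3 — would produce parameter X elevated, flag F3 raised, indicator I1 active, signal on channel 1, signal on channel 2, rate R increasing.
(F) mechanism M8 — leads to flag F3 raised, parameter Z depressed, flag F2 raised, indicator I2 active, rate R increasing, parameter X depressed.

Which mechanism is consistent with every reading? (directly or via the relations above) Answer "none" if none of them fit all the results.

Per-candidate check:
(A) mechanism M1 — signal on channel 1 NO; flag F3 raised NO; indicator I2 active yes; signal on channel 2 NO; parameter X elevated yes
(B) process P1 — fails on signal on channel 1, flag F3 raised, parameter X elevated (predicts parameter X depressed, not parameter X elevated)
(C) mechanism M5 — signal on channel 1 NO; flag F3 raised yes; indicator I2 active yes; signal on channel 2 NO; parameter X elevated yes
(D) mechanism M6 — signal on channel 1 yes; flag F3 raised yes; indicator I2 active yes; signal on channel 2 NO; parameter X elevated yes
(E) process P3 — accounts for every observation (indicator I2 active via parameter X elevated → indicator I2 active)
(F) mechanism M8 — signal on channel 1 NO; flag F3 raised yes; indicator I2 active yes; signal on channel 2 NO; parameter X elevated NO
(E) is the only candidate with no mismatches.

E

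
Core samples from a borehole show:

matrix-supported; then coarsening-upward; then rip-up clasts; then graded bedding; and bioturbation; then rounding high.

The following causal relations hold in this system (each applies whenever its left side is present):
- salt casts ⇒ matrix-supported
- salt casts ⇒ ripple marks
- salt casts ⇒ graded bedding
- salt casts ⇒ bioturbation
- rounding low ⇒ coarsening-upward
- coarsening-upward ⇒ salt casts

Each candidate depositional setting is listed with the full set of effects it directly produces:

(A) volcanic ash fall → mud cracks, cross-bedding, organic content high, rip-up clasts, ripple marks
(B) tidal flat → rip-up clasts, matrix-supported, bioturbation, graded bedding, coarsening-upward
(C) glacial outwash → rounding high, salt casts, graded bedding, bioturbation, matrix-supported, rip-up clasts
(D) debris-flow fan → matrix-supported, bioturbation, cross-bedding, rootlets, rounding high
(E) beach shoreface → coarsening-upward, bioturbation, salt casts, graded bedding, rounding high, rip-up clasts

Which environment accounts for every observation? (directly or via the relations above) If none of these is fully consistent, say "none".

For each candidate, compare predicted effects to what was observed:
(A) volcanic ash fall — does not account for matrix-supported, coarsening-upward, graded bedding, bioturbation, rounding high
(B) tidal flat — matrix-supported +; coarsening-upward +; rip-up clasts +; graded bedding +; bioturbation +; rounding high -
(C) glacial outwash — matrix-supported +; coarsening-upward -; rip-up clasts +; graded bedding +; bioturbation +; rounding high +
(D) debris-flow fan — matrix-supported +; coarsening-upward -; rip-up clasts -; graded bedding -; bioturbation +; rounding high +
(E) beach shoreface — matrix-supported + (via salt casts → matrix-supported); coarsening-upward +; rip-up clasts +; graded bedding +; bioturbation +; rounding high +
(E) is the only candidate with no mismatches.

E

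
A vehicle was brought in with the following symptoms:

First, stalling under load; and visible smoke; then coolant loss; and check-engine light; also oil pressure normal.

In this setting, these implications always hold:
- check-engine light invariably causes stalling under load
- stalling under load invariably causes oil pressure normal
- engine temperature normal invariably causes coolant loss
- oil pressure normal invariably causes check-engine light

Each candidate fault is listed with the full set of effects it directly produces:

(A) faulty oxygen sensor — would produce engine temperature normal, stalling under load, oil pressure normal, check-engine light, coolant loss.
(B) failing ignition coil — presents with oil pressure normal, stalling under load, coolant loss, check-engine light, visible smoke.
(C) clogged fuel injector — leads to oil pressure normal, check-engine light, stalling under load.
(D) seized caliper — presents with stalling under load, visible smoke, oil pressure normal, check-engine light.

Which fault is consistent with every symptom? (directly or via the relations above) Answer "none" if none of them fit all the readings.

B

Checking each candidate against the observations:
(A) faulty oxygen sensor — does not account for visible smoke
(B) failing ignition coil — stalling under load +; visible smoke +; coolant loss +; check-engine light +; oil pressure normal +
(C) clogged fuel injector — stalling under load +; visible smoke -; coolant loss -; check-engine light +; oil pressure normal +
(D) seized caliper — does not account for coolant loss
Only (B) is consistent with every observation.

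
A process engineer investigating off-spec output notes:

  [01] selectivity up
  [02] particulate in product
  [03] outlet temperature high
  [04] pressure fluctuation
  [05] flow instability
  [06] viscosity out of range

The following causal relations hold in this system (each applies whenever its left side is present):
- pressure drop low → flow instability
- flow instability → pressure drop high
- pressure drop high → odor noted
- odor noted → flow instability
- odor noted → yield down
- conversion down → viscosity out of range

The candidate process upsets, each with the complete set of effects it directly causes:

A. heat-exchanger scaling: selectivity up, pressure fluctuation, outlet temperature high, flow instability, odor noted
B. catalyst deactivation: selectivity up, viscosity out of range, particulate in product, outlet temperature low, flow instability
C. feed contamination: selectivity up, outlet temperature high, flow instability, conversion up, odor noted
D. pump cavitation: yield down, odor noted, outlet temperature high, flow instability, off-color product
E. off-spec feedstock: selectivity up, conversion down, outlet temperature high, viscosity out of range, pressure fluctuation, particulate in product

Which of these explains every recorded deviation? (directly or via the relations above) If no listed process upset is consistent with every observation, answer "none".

Per-candidate check:
(A) heat-exchanger scaling — selectivity up yes; particulate in product NO; outlet temperature high yes; pressure fluctuation yes; flow instability yes; viscosity out of range NO
(B) catalyst deactivation — selectivity up yes; particulate in product yes; outlet temperature high NO; pressure fluctuation NO; flow instability yes; viscosity out of range yes
(C) feed contamination — selectivity up yes; particulate in product NO; outlet temperature high yes; pressure fluctuation NO; flow instability yes; viscosity out of range NO
(D) pump cavitation — selectivity up NO; particulate in product NO; outlet temperature high yes; pressure fluctuation NO; flow instability yes; viscosity out of range NO
(E) off-spec feedstock — selectivity up yes; particulate in product yes; outlet temperature high yes; pressure fluctuation yes; flow instability NO; viscosity out of range yes
No candidate is consistent with all observations.

none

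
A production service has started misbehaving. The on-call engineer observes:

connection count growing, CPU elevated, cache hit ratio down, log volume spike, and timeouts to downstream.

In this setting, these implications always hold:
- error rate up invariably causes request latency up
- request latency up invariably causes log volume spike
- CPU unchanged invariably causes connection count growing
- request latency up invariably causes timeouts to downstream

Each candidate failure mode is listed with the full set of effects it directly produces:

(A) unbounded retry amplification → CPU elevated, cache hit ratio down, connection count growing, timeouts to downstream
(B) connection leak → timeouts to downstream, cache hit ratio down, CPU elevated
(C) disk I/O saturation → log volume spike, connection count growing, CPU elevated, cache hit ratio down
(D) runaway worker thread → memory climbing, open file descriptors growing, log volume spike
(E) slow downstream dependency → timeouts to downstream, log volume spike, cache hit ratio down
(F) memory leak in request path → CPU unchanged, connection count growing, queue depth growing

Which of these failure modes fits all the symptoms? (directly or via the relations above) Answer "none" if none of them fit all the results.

none

For each candidate, compare predicted effects to what was observed:
(A) unbounded retry amplification — connection count growing match; CPU elevated match; cache hit ratio down match; log volume spike miss; timeouts to downstream match
(B) connection leak — does not account for connection count growing, log volume spike
(C) disk I/O saturation — does not account for timeouts to downstream
(D) runaway worker thread — connection count growing miss; CPU elevated miss; cache hit ratio down miss; log volume spike match; timeouts to downstream miss
(E) slow downstream dependency — connection count growing miss; CPU elevated miss; cache hit ratio down match; log volume spike match; timeouts to downstream match
(F) memory leak in request path — fails on CPU elevated, cache hit ratio down, log volume spike, timeouts to downstream (predicts CPU unchanged, not CPU elevated)
No candidate is consistent with all observations.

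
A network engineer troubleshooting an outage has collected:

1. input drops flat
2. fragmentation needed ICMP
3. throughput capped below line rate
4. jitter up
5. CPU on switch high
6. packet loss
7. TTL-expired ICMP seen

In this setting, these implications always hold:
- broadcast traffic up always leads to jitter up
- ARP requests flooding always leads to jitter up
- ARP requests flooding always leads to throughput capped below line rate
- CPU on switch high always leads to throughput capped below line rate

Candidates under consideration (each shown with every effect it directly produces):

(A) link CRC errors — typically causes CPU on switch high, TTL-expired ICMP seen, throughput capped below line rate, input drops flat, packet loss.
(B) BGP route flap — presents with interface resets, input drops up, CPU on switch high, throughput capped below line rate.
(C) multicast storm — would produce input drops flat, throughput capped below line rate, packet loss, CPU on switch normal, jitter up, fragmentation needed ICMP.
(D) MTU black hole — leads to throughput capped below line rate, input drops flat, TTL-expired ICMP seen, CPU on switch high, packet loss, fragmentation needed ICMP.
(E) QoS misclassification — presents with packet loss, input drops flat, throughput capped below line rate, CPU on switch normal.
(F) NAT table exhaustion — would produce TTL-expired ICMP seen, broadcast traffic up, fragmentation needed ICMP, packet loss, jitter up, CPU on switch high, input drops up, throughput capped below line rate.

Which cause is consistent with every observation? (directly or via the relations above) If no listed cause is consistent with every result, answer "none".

Per-candidate check:
(A) link CRC errors — input drops flat match; fragmentation needed ICMP miss; throughput capped below line rate match; jitter up miss; CPU on switch high match; packet loss match; TTL-expired ICMP seen match
(B) BGP route flap — fails on input drops flat, fragmentation needed ICMP, jitter up, packet loss, TTL-expired ICMP seen (predicts input drops up, not input drops flat)
(C) multicast storm — fails on CPU on switch high, TTL-expired ICMP seen (predicts CPU on switch normal, not CPU on switch high)
(D) MTU black hole — does not account for jitter up
(E) QoS misclassification — input drops flat match; fragmentation needed ICMP miss; throughput capped below line rate match; jitter up miss; CPU on switch high miss; packet loss match; TTL-expired ICMP seen miss
(F) NAT table exhaustion — input drops flat miss; fragmentation needed ICMP match; throughput capped below line rate match; jitter up match; CPU on switch high match; packet loss match; TTL-expired ICMP seen match
None of the listed candidates fits everything.

none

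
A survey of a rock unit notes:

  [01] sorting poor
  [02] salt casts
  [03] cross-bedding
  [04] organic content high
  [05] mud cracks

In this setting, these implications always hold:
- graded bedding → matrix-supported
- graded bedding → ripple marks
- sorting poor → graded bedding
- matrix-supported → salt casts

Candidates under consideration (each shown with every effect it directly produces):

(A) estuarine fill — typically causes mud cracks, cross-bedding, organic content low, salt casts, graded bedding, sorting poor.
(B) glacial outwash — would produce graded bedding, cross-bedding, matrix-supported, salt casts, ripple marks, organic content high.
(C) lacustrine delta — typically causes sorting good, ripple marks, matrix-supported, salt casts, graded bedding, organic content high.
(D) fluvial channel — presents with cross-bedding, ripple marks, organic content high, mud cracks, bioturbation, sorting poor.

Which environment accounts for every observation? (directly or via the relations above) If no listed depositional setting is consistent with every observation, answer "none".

D

Checking each candidate against the observations:
(A) estuarine fill — fails on organic content high (predicts organic content low, not organic content high)
(B) glacial outwash — sorting poor miss; salt casts match; cross-bedding match; organic content high match; mud cracks miss
(C) lacustrine delta — sorting poor miss; salt casts match; cross-bedding miss; organic content high match; mud cracks miss
(D) fluvial channel — accounts for every observation (salt casts through sorting poor → graded bedding → matrix-supported → salt casts)
(D) is the only candidate with no mismatches.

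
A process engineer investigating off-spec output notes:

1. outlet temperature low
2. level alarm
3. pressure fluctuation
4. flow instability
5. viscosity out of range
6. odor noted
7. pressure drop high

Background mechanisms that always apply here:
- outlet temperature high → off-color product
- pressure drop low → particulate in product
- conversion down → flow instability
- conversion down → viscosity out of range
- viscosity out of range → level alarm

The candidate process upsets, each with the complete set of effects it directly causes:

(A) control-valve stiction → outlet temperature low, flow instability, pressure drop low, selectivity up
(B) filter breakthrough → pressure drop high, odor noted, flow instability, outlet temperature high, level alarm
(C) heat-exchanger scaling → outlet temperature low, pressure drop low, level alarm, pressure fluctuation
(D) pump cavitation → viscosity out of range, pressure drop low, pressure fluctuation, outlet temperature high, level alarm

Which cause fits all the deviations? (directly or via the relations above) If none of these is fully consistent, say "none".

For each candidate, compare predicted effects to what was observed:
(A) control-valve stiction — fails on level alarm, pressure fluctuation, viscosity out of range, odor noted, pressure drop high (predicts pressure drop low, not pressure drop high)
(B) filter breakthrough — fails on outlet temperature low, pressure fluctuation, viscosity out of range (predicts outlet temperature high, not outlet temperature low)
(C) heat-exchanger scaling — outlet temperature low match; level alarm match; pressure fluctuation match; flow instability miss; viscosity out of range miss; odor noted miss; pressure drop high miss
(D) pump cavitation — outlet temperature low miss; level alarm match; pressure fluctuation match; flow instability miss; viscosity out of range match; odor noted miss; pressure drop high miss
Every candidate fails on at least one observation.

none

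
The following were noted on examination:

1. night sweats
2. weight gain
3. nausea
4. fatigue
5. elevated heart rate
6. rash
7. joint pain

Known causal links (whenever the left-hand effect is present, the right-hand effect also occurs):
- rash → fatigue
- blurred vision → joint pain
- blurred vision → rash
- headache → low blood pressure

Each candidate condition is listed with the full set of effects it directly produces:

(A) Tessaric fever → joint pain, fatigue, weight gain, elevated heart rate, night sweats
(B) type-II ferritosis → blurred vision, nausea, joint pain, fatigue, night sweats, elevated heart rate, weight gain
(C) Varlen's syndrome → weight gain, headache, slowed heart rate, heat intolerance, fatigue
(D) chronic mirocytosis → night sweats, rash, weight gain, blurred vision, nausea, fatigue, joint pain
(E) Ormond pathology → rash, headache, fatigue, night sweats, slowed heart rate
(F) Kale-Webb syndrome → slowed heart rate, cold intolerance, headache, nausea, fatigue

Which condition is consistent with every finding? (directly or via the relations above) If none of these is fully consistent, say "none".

B

Per-candidate check:
(A) Tessaric fever — does not account for nausea, rash
(B) type-II ferritosis — accounts for every observation (rash via blurred vision → rash)
(C) Varlen's syndrome — fails on night sweats, nausea, elevated heart rate, rash, joint pain (predicts slowed heart rate, not elevated heart rate)
(D) chronic mirocytosis — does not account for elevated heart rate
(E) Ormond pathology — fails on weight gain, nausea, elevated heart rate, joint pain (predicts slowed heart rate, not elevated heart rate)
(F) Kale-Webb syndrome — fails on night sweats, weight gain, elevated heart rate, rash, joint pain (predicts slowed heart rate, not elevated heart rate)
Only (B) is consistent with every observation.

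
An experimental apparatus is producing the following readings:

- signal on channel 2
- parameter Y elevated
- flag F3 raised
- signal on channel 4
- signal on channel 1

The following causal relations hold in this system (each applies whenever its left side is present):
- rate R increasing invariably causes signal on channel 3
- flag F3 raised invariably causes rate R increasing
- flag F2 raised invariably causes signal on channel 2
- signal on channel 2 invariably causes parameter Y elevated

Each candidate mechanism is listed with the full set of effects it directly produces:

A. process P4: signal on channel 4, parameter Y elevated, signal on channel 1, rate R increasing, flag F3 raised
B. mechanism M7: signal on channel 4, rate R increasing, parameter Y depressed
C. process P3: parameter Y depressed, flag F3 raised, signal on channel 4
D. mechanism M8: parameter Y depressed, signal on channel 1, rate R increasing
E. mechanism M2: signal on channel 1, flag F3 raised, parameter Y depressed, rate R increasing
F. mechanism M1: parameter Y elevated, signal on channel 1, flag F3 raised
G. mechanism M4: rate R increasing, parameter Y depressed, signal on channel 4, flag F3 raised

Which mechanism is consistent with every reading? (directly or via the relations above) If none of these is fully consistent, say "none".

none

For each candidate, compare predicted effects to what was observed:
(A) process P4 — does not account for signal on channel 2
(B) mechanism M7 — fails on signal on channel 2, parameter Y elevated, flag F3 raised, signal on channel 1 (predicts parameter Y depressed, not parameter Y elevated)
(C) process P3 — fails on signal on channel 2, parameter Y elevated, signal on channel 1 (predicts parameter Y depressed, not parameter Y elevated)
(D) mechanism M8 — fails on signal on channel 2, parameter Y elevated, flag F3 raised, signal on channel 4 (predicts parameter Y depressed, not parameter Y elevated)
(E) mechanism M2 — fails on signal on channel 2, parameter Y elevated, signal on channel 4 (predicts parameter Y depressed, not parameter Y elevated)
(F) mechanism M1 — signal on channel 2 ✗; parameter Y elevated ✓; flag F3 raised ✓; signal on channel 4 ✗; signal on channel 1 ✓
(G) mechanism M4 — signal on channel 2 ✗; parameter Y elevated ✗; flag F3 raised ✓; signal on channel 4 ✓; signal on channel 1 ✗
No candidate is consistent with all observations.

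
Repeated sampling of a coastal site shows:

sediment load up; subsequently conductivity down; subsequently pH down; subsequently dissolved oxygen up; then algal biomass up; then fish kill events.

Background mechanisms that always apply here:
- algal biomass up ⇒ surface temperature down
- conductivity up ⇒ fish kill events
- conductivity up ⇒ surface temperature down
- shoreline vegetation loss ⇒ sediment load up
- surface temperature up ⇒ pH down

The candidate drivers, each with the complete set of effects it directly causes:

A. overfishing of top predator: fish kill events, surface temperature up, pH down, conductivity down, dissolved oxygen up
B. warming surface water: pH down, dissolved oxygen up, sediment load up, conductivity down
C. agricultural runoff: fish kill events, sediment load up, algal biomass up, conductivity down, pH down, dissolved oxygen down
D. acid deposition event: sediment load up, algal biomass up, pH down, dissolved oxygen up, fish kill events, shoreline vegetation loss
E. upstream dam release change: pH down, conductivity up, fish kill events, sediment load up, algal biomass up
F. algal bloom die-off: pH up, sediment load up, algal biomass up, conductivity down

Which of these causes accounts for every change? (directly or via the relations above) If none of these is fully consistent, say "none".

For each candidate, compare predicted effects to what was observed:
(A) overfishing of top predator — sediment load up NO; conductivity down yes; pH down yes; dissolved oxygen up yes; algal biomass up NO; fish kill events yes
(B) warming surface water — does not account for algal biomass up, fish kill events
(C) agricultural runoff — sediment load up yes; conductivity down yes; pH down yes; dissolved oxygen up NO; algal biomass up yes; fish kill events yes
(D) acid deposition event — sediment load up yes; conductivity down NO; pH down yes; dissolved oxygen up yes; algal biomass up yes; fish kill events yes
(E) upstream dam release change — fails on conductivity down, dissolved oxygen up (predicts conductivity up, not conductivity down)
(F) algal bloom die-off — fails on pH down, dissolved oxygen up, fish kill events (predicts pH up, not pH down)
None of the listed candidates fits everything.

none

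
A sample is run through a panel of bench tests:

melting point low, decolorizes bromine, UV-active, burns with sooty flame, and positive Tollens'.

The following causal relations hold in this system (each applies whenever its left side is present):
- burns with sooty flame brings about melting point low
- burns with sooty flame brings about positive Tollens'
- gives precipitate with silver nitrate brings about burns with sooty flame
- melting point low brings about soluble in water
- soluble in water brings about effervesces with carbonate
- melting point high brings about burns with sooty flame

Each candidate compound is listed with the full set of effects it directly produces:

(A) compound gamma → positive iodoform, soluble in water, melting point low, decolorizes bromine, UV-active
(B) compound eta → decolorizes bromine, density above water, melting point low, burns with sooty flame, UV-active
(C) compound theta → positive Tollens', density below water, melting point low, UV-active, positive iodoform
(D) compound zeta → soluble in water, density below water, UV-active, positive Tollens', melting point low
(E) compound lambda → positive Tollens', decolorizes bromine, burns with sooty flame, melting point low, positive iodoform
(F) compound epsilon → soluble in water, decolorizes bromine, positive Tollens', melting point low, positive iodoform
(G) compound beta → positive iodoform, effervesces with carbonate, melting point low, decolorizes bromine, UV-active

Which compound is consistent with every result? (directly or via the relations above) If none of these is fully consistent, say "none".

Testing each hypothesis:
(A) compound gamma — does not account for burns with sooty flame, positive Tollens'
(B) compound eta — accounts for every observation (positive Tollens' through burns with sooty flame → positive Tollens')
(C) compound theta — does not account for decolorizes bromine, burns with sooty flame
(D) compound zeta — melting point low +; decolorizes bromine -; UV-active +; burns with sooty flame -; positive Tollens' +
(E) compound lambda — melting point low +; decolorizes bromine +; UV-active -; burns with sooty flame +; positive Tollens' +
(F) compound epsilon — does not account for UV-active, burns with sooty flame
(G) compound beta — melting point low +; decolorizes bromine +; UV-active +; burns with sooty flame -; positive Tollens' -
(B) alone accounts for all the evidence.

B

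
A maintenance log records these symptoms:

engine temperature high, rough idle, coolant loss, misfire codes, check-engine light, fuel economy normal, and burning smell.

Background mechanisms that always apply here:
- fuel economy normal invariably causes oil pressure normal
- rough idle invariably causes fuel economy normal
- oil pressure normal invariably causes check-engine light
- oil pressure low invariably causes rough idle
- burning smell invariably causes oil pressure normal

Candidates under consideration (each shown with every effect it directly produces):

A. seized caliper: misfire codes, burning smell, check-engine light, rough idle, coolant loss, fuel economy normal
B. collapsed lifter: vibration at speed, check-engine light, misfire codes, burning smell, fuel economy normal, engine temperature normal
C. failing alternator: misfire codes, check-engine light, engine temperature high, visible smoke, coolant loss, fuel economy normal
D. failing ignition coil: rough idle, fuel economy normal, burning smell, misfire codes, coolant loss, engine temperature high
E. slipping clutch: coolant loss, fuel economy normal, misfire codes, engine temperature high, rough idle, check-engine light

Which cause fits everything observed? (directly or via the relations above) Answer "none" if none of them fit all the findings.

D

Per-candidate check:
(A) seized caliper — engine temperature high -; rough idle +; coolant loss +; misfire codes +; check-engine light +; fuel economy normal +; burning smell +
(B) collapsed lifter — engine temperature high -; rough idle -; coolant loss -; misfire codes +; check-engine light +; fuel economy normal +; burning smell +
(C) failing alternator — does not account for rough idle, burning smell
(D) failing ignition coil — engine temperature high +; rough idle +; coolant loss +; misfire codes +; check-engine light + (through burning smell → oil pressure normal → check-engine light); fuel economy normal +; burning smell +
(E) slipping clutch — engine temperature high +; rough idle +; coolant loss +; misfire codes +; check-engine light +; fuel economy normal +; burning smell -
Only (D) is consistent with every observation.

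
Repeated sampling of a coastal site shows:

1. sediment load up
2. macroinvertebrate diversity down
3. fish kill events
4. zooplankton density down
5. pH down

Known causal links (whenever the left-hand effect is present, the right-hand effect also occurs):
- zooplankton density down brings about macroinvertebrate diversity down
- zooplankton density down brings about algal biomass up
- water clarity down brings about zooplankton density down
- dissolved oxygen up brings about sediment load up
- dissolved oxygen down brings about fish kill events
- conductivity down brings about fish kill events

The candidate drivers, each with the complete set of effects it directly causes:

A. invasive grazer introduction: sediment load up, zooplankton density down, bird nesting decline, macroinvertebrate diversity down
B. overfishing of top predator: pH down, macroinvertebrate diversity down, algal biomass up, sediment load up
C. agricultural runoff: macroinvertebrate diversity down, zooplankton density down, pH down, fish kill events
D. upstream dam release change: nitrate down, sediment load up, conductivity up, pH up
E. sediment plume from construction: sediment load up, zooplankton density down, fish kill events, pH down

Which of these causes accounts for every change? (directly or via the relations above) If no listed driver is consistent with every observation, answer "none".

Testing each hypothesis:
(A) invasive grazer introduction — sediment load up match; macroinvertebrate diversity down match; fish kill events miss; zooplankton density down match; pH down miss
(B) overfishing of top predator — sediment load up match; macroinvertebrate diversity down match; fish kill events miss; zooplankton density down miss; pH down match
(C) agricultural runoff — does not account for sediment load up
(D) upstream dam release change — fails on macroinvertebrate diversity down, fish kill events, zooplankton density down, pH down (predicts pH up, not pH down)
(E) sediment plume from construction — accounts for every observation (macroinvertebrate diversity down via zooplankton density down → macroinvertebrate diversity down)
(E) is the only candidate with no mismatches.

E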